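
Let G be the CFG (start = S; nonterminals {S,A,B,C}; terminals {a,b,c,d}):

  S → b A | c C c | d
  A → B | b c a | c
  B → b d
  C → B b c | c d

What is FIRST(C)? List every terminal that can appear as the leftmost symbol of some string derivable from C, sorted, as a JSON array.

FIRST sets, iterate to fixpoint:
[1]
  A via A→b c a: +{b}
  A via A→c: +{c}
  B via B→b d: +{b}
  C via C→B b c: +{b}
  C via C→c d: +{c}
  S via S→b A: +{b}
  S via S→c C c: +{c}
  S via S→d: +{d}
  FIRST[S]={b,c,d}  FIRST[A]={b,c}  FIRST[B]={b}  FIRST[C]={b,c}
[2] (stable)
  FIRST[S]={b,c,d}  FIRST[A]={b,c}  FIRST[B]={b}  FIRST[C]={b,c}

FIRST(C) = ["b", "c"]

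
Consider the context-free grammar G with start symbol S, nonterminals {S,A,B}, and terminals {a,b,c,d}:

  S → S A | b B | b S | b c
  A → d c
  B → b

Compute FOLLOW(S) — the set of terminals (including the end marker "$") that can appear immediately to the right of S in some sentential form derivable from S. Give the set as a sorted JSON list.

Compute FIRST by fixpoint:
round 1:
  A via A→d c: +{d}
  B via B→b: +{b}
  S via S→b B: +{b}
  FIRST(S)={b}  FIRST(A)={d}  FIRST(B)={b}
round 2: done
  FIRST(S)={b}  FIRST(A)={d}  FIRST(B)={b}

FOLLOW sets:
initialize: $ ∈ FOLLOW(S)
[1]
  S→S A: FOLLOW(S) ⊇ FIRST(A) = {d}; new: +{d}
  S→S A: FOLLOW(A) ⊇ FOLLOW(S) ⊇ {$,d}; new: +{$,d}
  S→b B: FOLLOW(B) ⊇ FOLLOW(S) ⊇ {$,d}; new: +{$,d}
  S: {$,d}  A: {$,d}  B: {$,d}
[2] — fixpoint
  S: {$,d}  A: {$,d}  B: {$,d}

FOLLOW(S) = ["$", "d"]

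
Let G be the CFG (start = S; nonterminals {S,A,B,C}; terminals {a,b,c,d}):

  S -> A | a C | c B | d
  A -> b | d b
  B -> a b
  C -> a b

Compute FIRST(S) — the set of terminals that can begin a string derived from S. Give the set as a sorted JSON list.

Compute FIRST by fixpoint:
[1]
  A via A→b: +{b}
  A via A→d b: +{d}
  B via B→a b: +{a}
  C via C→a b: +{a}
  S via S→A: +{b,d}
  S via S→a C: +{a}
  S via S→c B: +{c}
  S: {a,b,c,d}  A: {b,d}  B: {a}  C: {a}
[2] (no change)
  S: {a,b,c,d}  A: {b,d}  B: {a}  C: {a}

FIRST(S) = ["a", "b", "c", "d"]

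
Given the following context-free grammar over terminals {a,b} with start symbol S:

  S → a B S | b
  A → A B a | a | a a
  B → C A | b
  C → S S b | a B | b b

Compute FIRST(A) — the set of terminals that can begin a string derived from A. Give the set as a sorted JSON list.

FIRST iteration:
pass 1:
  A via A→a: +{a}
  B via B→b: +{b}
  C via C→a B: +{a}
  C via C→b b: +{b}
  S via S→a B S: +{a}
  S via S→b: +{b}
  FIRST[S]={a,b}  FIRST[A]={a}  FIRST[B]={b}  FIRST[C]={a,b}
pass 2:
  B via B→C A: +{a}
  FIRST[S]={a,b}  FIRST[A]={a}  FIRST[B]={a,b}  FIRST[C]={a,b}
pass 3: — fixpoint
  FIRST[S]={a,b}  FIRST[A]={a}  FIRST[B]={a,b}  FIRST[C]={a,b}

FIRST(A) = ["a"]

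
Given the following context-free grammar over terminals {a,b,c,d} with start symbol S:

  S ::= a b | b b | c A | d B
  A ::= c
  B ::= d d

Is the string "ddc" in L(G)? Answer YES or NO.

CNF form of G:
  S -> T0 B | T1 T2 | T2 T2 | T3 A
  A -> c
  B -> T0 T0
  T0 -> d
  T1 -> a
  T2 -> b
  T3 -> c

Fill CYK table bottom-up:
  cell(0,0) d: {T0}  orig:{}
  cell(1,1) d: {T0}  orig:{}
  cell(2,2) c: {A,T3}  orig:{A}
  cell(0,1) dd: {B}
  cell(1,2) dc: ∅
  cell(0,2) ddc: ∅

S ∉ T[0,2] ⇒ NO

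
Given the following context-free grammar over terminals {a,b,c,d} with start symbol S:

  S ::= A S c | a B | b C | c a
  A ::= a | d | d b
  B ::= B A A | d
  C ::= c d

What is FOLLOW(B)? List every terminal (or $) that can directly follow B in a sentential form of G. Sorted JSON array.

FIRST iteration:
pass 1:
  A via A→a: +{a}
  A via A→d: +{d}
  B via B→d: +{d}
  C via C→c d: +{c}
  S via S→A S c: +{a,d}
  S via S→b C: +{b}
  S via S→c a: +{c}
  FIRST[S]={a,b,c,d}  FIRST[A]={a,d}  FIRST[B]={d}  FIRST[C]={c}
pass 2: — fixpoint
  FIRST[S]={a,b,c,d}  FIRST[A]={a,d}  FIRST[B]={d}  FIRST[C]={c}

Compute FOLLOW by fixpoint:
initialize: $ ∈ FOLLOW(S)
iter 1:
  B→B A A: FOLLOW(B) ⊇ FIRST(A) = {a,d}; new: +{a,d}
  B→B A A: FOLLOW(A) ⊇ FIRST(A) = {a,d}; new: +{a,d}
  S→A S c: FOLLOW(A) ⊇ FIRST(S) = {a,b,c,d}; new: +{b,c}
  S→A S c: FOLLOW(S) ⊇ FIRST(c) = {c}; new: +{c}
  S→a B: FOLLOW(B) ⊇ FOLLOW(S) ⊇ {$,c}; new: +{$,c}
  S→b C: FOLLOW(C) ⊇ FOLLOW(S) ⊇ {$,c}; new: +{$,c}
  FOLLOW(S)={$,c}  FOLLOW(A)={a,b,c,d}  FOLLOW(B)={$,a,c,d}  FOLLOW(C)={$,c}
iter 2:
  B→B A A: FOLLOW(A) ⊇ FOLLOW(B) ⊇ {$,a,c,d}; new: +{$}
  FOLLOW(S)={$,c}  FOLLOW(A)={$,a,b,c,d}  FOLLOW(B)={$,a,c,d}  FOLLOW(C)={$,c}
iter 3: (stable)
  FOLLOW(S)={$,c}  FOLLOW(A)={$,a,b,c,d}  FOLLOW(B)={$,a,c,d}  FOLLOW(C)={$,c}

FOLLOW(B) = ["$", "a", "c", "d"]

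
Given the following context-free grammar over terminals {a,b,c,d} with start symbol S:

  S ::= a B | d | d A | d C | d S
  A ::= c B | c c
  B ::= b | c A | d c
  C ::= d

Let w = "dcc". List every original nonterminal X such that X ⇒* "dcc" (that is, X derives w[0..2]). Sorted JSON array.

CNF form of G:
  S -> T1 A | T1 C | T1 S | T2 B | d
  A -> T0 B | T0 T0
  B -> T0 A | T1 T0 | b
  C -> d
  T0 -> c
  T1 -> d
  T2 -> a

CYK fill, restricted to cells inside w[0..2]:
  T[0,0] 'd' = {C,S,T1}  orig:{C,S}
  T[1,1] 'c' = {T0}  orig:{}
  T[2,2] 'c' = {T0}  orig:{}
  T[0,1] 'dc' = {B}
  T[1,2] 'cc' = {A}
  T[0,2] 'dcc' = {S}

Original NTs in T[0,2] deriving "dcc": ["S"]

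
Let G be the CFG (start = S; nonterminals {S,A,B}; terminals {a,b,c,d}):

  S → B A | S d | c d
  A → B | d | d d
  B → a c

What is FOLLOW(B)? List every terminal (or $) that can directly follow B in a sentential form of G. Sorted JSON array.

FIRST sets, iterate to fixpoint:
[1]
  A via A→d: +{d}
  B via B→a c: +{a}
  S via S→B A: +{a}
  S via S→c d: +{c}
  S: {a,c}  A: {d}  B: {a}
[2]
  A via A→B: +{a}
  S: {a,c}  A: {a,d}  B: {a}
[3] (stable)
  S: {a,c}  A: {a,d}  B: {a}

FOLLOW sets:
FOLLOW(S) := {$}
[1]
  S→B A: FOLLOW(B) ⊇ FIRST(A) = {a,d}; new: +{a,d}
  S→B A: FOLLOW(A) ⊇ FOLLOW(S) ⊇ {$}; new: +{$}
  S→S d: FOLLOW(S) ⊇ FIRST(d) = {d}; new: +{d}
  FOLLOW[S]={$,d}  FOLLOW[A]={$}  FOLLOW[B]={a,d}
[2]
  A→B: FOLLOW(B) ⊇ FOLLOW(A) ⊇ {$}; new: +{$}
  S→B A: FOLLOW(A) ⊇ FOLLOW(S) ⊇ {$,d}; new: +{d}
  FOLLOW[S]={$,d}  FOLLOW[A]={$,d}  FOLLOW[B]={$,a,d}
[3] — fixpoint
  FOLLOW[S]={$,d}  FOLLOW[A]={$,d}  FOLLOW[B]={$,a,d}

FOLLOW(B) = ["$", "a", "d"]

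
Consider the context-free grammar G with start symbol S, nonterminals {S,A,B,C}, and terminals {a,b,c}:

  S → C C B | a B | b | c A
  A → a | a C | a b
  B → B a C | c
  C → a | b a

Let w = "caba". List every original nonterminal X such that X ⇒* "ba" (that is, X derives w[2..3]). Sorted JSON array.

CNF form of G:
  S -> C X4 | T0 B | T2 A | b
  A -> T0 C | T0 T1 | a
  B -> B X3 | c
  C -> T1 T0 | a
  T0 -> a
  T1 -> b
  T2 -> c
  X3 -> T0 C
  X4 -> C B

Fill CYK table bottom-up, restricted to cells inside w[2..3]:
  [2..2]={S,T1}  "b"  orig:{S}
  [3..3]={A,C,T0}  "a"  orig:{A,C}
  [2..3]={C}  "ba"

Original NTs in T[2,3] deriving "ba": ["C"]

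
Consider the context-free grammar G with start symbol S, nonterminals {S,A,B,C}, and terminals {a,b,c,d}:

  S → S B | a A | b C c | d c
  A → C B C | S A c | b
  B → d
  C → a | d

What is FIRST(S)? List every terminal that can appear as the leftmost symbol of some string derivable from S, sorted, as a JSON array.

Compute FIRST by fixpoint:
[1]
  A via A→b: +{b}
  B via B→d: +{d}
  C via C→a: +{a}
  C via C→d: +{d}
  S via S→a A: +{a}
  S via S→b C c: +{b}
  S via S→d c: +{d}
  S: {a,b,d}  A: {b}  B: {d}  C: {a,d}
[2]
  A via A→C B C: +{a,d}
  S: {a,b,d}  A: {a,b,d}  B: {d}  C: {a,d}
[3] done
  S: {a,b,d}  A: {a,b,d}  B: {d}  C: {a,d}

FIRST(S) = ["a", "b", "d"]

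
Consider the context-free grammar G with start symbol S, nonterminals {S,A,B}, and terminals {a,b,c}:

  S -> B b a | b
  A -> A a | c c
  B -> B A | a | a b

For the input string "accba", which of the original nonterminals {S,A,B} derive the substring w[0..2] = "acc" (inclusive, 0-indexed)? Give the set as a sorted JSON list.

CNF form of G:
  S -> B X3 | b
  A -> A T0 | T1 T1
  B -> B A | T0 T2 | a
  T0 -> a
  T1 -> c
  T2 -> b
  X3 -> T2 T0

Fill CYK table bottom-up — only the sub-triangle for w[0..2]:
  cell(0,0) a: {B,T0}  orig:{B}
  cell(1,1) c: {T1}  orig:{}
  cell(2,2) c: {T1}  orig:{}
  cell(0,1) ac: ∅
  cell(1,2) cc: {A}
  cell(0,2) acc: {B}

Original NTs in T[0,2] deriving "acc": ["B"]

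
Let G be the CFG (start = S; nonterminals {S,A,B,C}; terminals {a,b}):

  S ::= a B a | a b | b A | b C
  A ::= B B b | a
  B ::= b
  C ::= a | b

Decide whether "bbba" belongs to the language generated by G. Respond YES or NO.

Convert to CNF:
  S -> T0 A | T0 C | T1 T0 | T1 X3
  A -> B X2 | a
  B -> b
  C -> a | b
  T0 -> b
  T1 -> a
  X2 -> B T0
  X3 -> B T1

CYK table (by increasing span):
  T[0,0] 'b' = {B,C,T0}  orig:{B,C}
  T[1,1] 'b' = {B,C,T0}  orig:{B,C}
  T[2,2] 'b' = {B,C,T0}  orig:{B,C}
  T[3,3] 'a' = {A,C,T1}  orig:{A,C}
  T[0,1] 'bb' = {S,X2}  orig:{S}
  T[1,2] 'bb' = {S,X2}  orig:{S}
  T[2,3] 'ba' = {S,X3}  orig:{S}
  T[0,2] 'bbb' = {A}
  T[1,3] 'bba' = ∅
  T[0,3] 'bbba' = ∅

S ∉ T[0,3] ⇒ NO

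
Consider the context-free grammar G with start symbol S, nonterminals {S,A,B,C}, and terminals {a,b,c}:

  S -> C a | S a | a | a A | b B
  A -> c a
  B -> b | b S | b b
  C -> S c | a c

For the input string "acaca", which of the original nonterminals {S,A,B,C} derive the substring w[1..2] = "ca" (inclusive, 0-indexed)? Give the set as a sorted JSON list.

Convert to CNF:
  S -> C T1 | S T1 | T1 A | T2 B | a
  A -> T0 T1
  B -> T2 S | T2 T2 | b
  C -> S T0 | T1 T0
  T0 -> c
  T1 -> a
  T2 -> b

Fill CYK table bottom-up (cells [i..j] with 1 ≤ i ≤ j ≤ 2 only):
  T[1,1] 'c' = {T0}  orig:{}
  T[2,2] 'a' = {S,T1}  orig:{S}
  T[1,2] 'ca' = {A}

Original NTs in T[1,2] deriving "ca": ["A"]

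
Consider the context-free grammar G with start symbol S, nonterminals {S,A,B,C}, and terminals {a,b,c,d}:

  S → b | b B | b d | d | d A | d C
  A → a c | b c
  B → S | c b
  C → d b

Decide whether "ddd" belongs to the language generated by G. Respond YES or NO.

Convert to CNF:
  S -> T2 B | T2 T3 | T3 A | T3 C | b | d
  A -> T0 T1 | T2 T1
  B -> T1 T2 | T2 B | T2 T3 | T3 A | T3 C | b | d
  C -> T3 T2
  T0 -> a
  T1 -> c
  T2 -> b
  T3 -> d

CYK table (by increasing span):
  [0..0]={B,S,T3}  "d"  orig:{B,S}
  [1..1]={B,S,T3}  "d"  orig:{B,S}
  [2..2]={B,S,T3}  "d"  orig:{B,S}
  [0..1]=∅  "dd"
  [1..2]=∅  "dd"
  [0..2]=∅  "ddd"

S ∉ T[0,2] ⇒ NO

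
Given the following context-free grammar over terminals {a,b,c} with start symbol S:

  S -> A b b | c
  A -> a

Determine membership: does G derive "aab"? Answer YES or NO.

Convert to CNF:
  S -> A X1 | c
  A -> a
  T0 -> b
  X1 -> T0 T0

Fill CYK table bottom-up:
  cell(0,0) a: {A}
  cell(1,1) a: {A}
  cell(2,2) b: {T0}  orig:{}
  cell(0,1) aa: ∅
  cell(1,2) ab: ∅
  cell(0,2) aab: ∅

S ∉ T[0,2] ⇒ NO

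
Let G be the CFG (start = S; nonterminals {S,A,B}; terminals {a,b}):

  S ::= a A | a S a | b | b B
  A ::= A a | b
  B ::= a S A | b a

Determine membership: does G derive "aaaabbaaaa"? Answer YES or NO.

Convert to CNF:
  S -> T0 A | T0 X3 | T1 B | b
  A -> A T0 | b
  B -> T0 X2 | T1 T0
  T0 -> a
  T1 -> b
  X2 -> S A
  X3 -> S T0

Fill CYK table bottom-up:
  cell(0,0) a: {T0}  orig:{}
  cell(1,1) a: {T0}  orig:{}
  cell(2,2) a: {T0}  orig:{}
  cell(3,3) a: {T0}  orig:{}
  cell(4,4) b: {A,S,T1}  orig:{A,S}
  cell(5,5) b: {A,S,T1}  orig:{A,S}
  cell(6,6) a: {T0}  orig:{}
  cell(7,7) a: {T0}  orig:{}
  cell(8,8) a: {T0}  orig:{}
  cell(9,9) a: {T0}  orig:{}
  cell(0,1) aa: ∅
  cell(1,2) aa: ∅
  cell(2,3) aa: ∅
  cell(3,4) ab: {S}
  cell(4,5) bb: {X2}  orig:{}
  cell(5,6) ba: {A,B,X3}  orig:{A,B}
  cell(6,7) aa: ∅
  cell(7,8) aa: ∅
  cell(8,9) aa: ∅
  cell(0,2) aaa: ∅
  cell(1,3) aaa: ∅
  cell(2,4) aab: ∅
  cell(3,5) abb: {B,X2}  orig:{B}
  cell(4,6) bba: {S,X2}  orig:{S}
  cell(5,7) baa: {A}
  cell(6,8) aaa: ∅
  cell(7,9) aaa: ∅
  cell(0,3) aaaa: ∅
  cell(1,4) aaab: ∅
  cell(2,5) aabb: {B}
  cell(3,6) abba: {B,X2}  orig:{B}
  cell(4,7) bbaa: {X2,X3}  orig:{}
  cell(5,8) baaa: {A}
  cell(6,9) aaaa: ∅
  cell(0,4) aaaab: ∅
  cell(1,5) aaabb: ∅
  cell(2,6) aabba: {B}
  cell(3,7) abbaa: {B,S,X2}  orig:{B,S}
  cell(4,8) bbaaa: {X2}  orig:{}
  cell(5,9) baaaa: {A}
  cell(0,5) aaaabb: ∅
  cell(1,6) aaabba: ∅
  cell(2,7) aabbaa: {B}
  cell(3,8) abbaaa: {B,X2,X3}  orig:{B}
  cell(4,9) bbaaaa: {X2}  orig:{}
  cell(0,6) aaaabba: ∅
  cell(1,7) aaabbaa: ∅
  cell(2,8) aabbaaa: {B,S}
  cell(3,9) abbaaaa: {B,X2}  orig:{B}
  cell(0,7) aaaabbaa: ∅
  cell(1,8) aaabbaaa: ∅
  cell(2,9) aabbaaaa: {B,X3}  orig:{B}
  cell(0,8) aaaabbaaa: ∅
  cell(1,9) aaabbaaaa: {S}
  cell(0,9) aaaabbaaaa: ∅

S ∉ T[0,9] ⇒ NO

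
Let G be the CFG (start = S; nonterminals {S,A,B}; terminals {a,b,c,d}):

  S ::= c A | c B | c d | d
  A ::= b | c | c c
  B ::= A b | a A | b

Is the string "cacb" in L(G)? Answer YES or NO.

CNF form of G:
  S -> T0 A | T0 B | T0 T3 | d
  A -> T0 T0 | b | c
  B -> A T1 | T2 A | b
  T0 -> c
  T1 -> b
  T2 -> a
  T3 -> d

CYK fill:
  [0..0]={A,T0}  "c"  orig:{A}
  [1..1]={T2}  "a"  orig:{}
  [2..2]={A,T0}  "c"  orig:{A}
  [3..3]={A,B,T1}  "b"  orig:{A,B}
  [0..1]=∅  "ca"
  [1..2]={B}  "ac"
  [2..3]={B,S}  "cb"
  [0..2]={S}  "cac"
  [1..3]=∅  "acb"
  [0..3]=∅  "cacb"

S ∉ T[0,3] ⇒ NO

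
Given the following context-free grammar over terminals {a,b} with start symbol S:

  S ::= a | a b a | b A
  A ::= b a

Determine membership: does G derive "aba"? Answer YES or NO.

CNF form of G:
  S -> T0 A | T1 X2 | a
  A -> T0 T1
  T0 -> b
  T1 -> a
  X2 -> T0 T1

Fill CYK table bottom-up:
  T[0,0] 'a' = {S,T1}  orig:{S}
  T[1,1] 'b' = {T0}  orig:{}
  T[2,2] 'a' = {S,T1}  orig:{S}
  T[0,1] 'ab' = ∅
  T[1,2] 'ba' = {A,X2}  orig:{A}
  T[0,2] 'aba' = {S}

S ∈ T[0,2] ⇒ YES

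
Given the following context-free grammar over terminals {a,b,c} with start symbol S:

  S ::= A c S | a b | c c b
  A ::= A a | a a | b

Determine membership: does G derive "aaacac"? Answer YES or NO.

CNF form of G:
  S -> A X3 | T0 T2 | T1 X4
  A -> A T0 | T0 T0 | b
  T0 -> a
  T1 -> c
  T2 -> b
  X3 -> T1 S
  X4 -> T1 T2

CYK table (by increasing span):
  cell(0,0) a: {T0}  orig:{}
  cell(1,1) a: {T0}  orig:{}
  cell(2,2) a: {T0}  orig:{}
  cell(3,3) c: {T1}  orig:{}
  cell(4,4) a: {T0}  orig:{}
  cell(5,5) c: {T1}  orig:{}
  cell(0,1) aa: {A}
  cell(1,2) aa: {A}
  cell(2,3) ac: ∅
  cell(3,4) ca: ∅
  cell(4,5) ac: ∅
  cell(0,2) aaa: {A}
  cell(1,3) aac: ∅
  cell(2,4) aca: ∅
  cell(3,5) cac: ∅
  cell(0,3) aaac: ∅
  cell(1,4) aaca: ∅
  cell(2,5) acac: ∅
  cell(0,4) aaaca: ∅
  cell(1,5) aacac: ∅
  cell(0,5) aaacac: ∅

S ∉ T[0,5] ⇒ NO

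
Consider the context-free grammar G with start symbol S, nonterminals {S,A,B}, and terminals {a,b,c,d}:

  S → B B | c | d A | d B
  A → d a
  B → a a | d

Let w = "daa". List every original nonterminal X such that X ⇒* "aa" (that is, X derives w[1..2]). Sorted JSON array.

Convert to CNF:
  S -> B B | T0 A | T0 B | c
  A -> T0 T1
  B -> T1 T1 | d
  T0 -> d
  T1 -> a

CYK table (by increasing span) — only the sub-triangle for w[1..2]:
  T[1,1] 'a' = {T1}  orig:{}
  T[2,2] 'a' = {T1}  orig:{}
  T[1,2] 'aa' = {B}

Original NTs in T[1,2] deriving "aa": ["B"]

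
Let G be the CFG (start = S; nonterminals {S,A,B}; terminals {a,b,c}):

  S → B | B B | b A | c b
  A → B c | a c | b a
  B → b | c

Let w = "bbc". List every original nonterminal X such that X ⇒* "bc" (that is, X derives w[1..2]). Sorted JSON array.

CNF form of G:
  S -> B B | T0 T2 | T2 A | b | c
  A -> B T0 | T1 T0 | T2 T1
  B -> b | c
  T0 -> c
  T1 -> a
  T2 -> b

CYK table (by increasing span) — only the sub-triangle for w[1..2]:
  [1..1]={B,S,T2}  "b"  orig:{B,S}
  [2..2]={B,S,T0}  "c"  orig:{B,S}
  [1..2]={A,S}  "bc"

Original NTs in T[1,2] deriving "bc": ["A", "S"]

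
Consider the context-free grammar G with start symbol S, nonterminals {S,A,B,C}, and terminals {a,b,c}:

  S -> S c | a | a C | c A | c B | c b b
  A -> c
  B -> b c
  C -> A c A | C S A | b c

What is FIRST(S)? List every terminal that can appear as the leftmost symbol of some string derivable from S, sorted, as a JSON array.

Compute FIRST by fixpoint:
pass 1:
  A via A→c: +{c}
  B via B→b c: +{b}
  C via C→A c A: +{c}
  C via C→b c: +{b}
  S via S→a: +{a}
  S via S→c A: +{c}
  S: {a,c}  A: {c}  B: {b}  C: {b,c}
pass 2: (stable)
  S: {a,c}  A: {c}  B: {b}  C: {b,c}

FIRST(S) = ["a", "c"]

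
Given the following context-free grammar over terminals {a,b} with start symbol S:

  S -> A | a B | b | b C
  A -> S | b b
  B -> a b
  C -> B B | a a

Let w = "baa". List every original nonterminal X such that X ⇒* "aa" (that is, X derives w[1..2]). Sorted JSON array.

Convert to CNF:
  S -> T0 B | T1 C | T1 T1 | b
  A -> T0 B | T1 C | T1 T1 | b
  B -> T0 T1
  C -> B B | T0 T0
  T0 -> a
  T1 -> b

CYK fill — only the sub-triangle for w[1..2]:
  cell(1,1) a: {T0}  orig:{}
  cell(2,2) a: {T0}  orig:{}
  cell(1,2) aa: {C}

Original NTs in T[1,2] deriving "aa": ["C"]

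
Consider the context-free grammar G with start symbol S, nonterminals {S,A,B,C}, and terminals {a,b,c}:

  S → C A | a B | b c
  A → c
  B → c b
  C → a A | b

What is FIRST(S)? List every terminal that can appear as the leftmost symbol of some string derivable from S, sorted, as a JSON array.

FIRST sets, iterate to fixpoint:
[1]
  A via A→c: +{c}
  B via B→c b: +{c}
  C via C→a A: +{a}
  C via C→b: +{b}
  S via S→C A: +{a,b}
  FIRST(S)={a,b}  FIRST(A)={c}  FIRST(B)={c}  FIRST(C)={a,b}
[2] (no change)
  FIRST(S)={a,b}  FIRST(A)={c}  FIRST(B)={c}  FIRST(C)={a,b}

FIRST(S) = ["a", "b"]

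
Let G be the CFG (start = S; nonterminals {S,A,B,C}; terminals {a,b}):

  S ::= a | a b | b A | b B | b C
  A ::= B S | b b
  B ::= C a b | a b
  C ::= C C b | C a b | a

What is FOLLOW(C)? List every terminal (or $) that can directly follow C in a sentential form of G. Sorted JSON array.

FIRST iteration:
[1]
  A via A→b b: +{b}
  B via B→a b: +{a}
  C via C→a: +{a}
  S via S→a: +{a}
  S via S→b A: +{b}
  FIRST(S)={a,b}  FIRST(A)={b}  FIRST(B)={a}  FIRST(C)={a}
[2]
  A via A→B S: +{a}
  FIRST(S)={a,b}  FIRST(A)={a,b}  FIRST(B)={a}  FIRST(C)={a}
[3] (no change)
  FIRST(S)={a,b}  FIRST(A)={a,b}  FIRST(B)={a}  FIRST(C)={a}

FOLLOW sets:
FOLLOW(S) := {$}
round 1:
  A→B S: FOLLOW(B) ⊇ FIRST(S) = {a,b}; new: +{a,b}
  B→C a b: FOLLOW(C) ⊇ FIRST(a) = {a}; new: +{a}
  C→C C b: FOLLOW(C) ⊇ FIRST(b) = {b}; new: +{b}
  S→b A: FOLLOW(A) ⊇ FOLLOW(S) ⊇ {$}; new: +{$}
  S→b B: FOLLOW(B) ⊇ FOLLOW(S) ⊇ {$}; new: +{$}
  S→b C: FOLLOW(C) ⊇ FOLLOW(S) ⊇ {$}; new: +{$}
  FOLLOW[S]={$}  FOLLOW[A]={$}  FOLLOW[B]={$,a,b}  FOLLOW[C]={$,a,b}
round 2: — fixpoint
  FOLLOW[S]={$}  FOLLOW[A]={$}  FOLLOW[B]={$,a,b}  FOLLOW[C]={$,a,b}

FOLLOW(C) = ["$", "a", "b"]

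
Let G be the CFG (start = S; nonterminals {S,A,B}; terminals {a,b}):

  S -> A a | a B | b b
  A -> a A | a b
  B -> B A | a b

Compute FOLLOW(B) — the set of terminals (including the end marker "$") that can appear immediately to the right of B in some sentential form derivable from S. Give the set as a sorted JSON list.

Compute FIRST by fixpoint:
iter 1:
  A via A→a A: +{a}
  B via B→a b: +{a}
  S via S→A a: +{a}
  S via S→b b: +{b}
  S: {a,b}  A: {a}  B: {a}
iter 2: done
  S: {a,b}  A: {a}  B: {a}

FOLLOW sets:
seed FOLLOW(S) with $
pass 1:
  B→B A: FOLLOW(B) ⊇ FIRST(A) = {a}; new: +{a}
  B→B A: FOLLOW(A) ⊇ FOLLOW(B) ⊇ {a}; new: +{a}
  S→a B: FOLLOW(B) ⊇ FOLLOW(S) ⊇ {$}; new: +{$}
  S: {$}  A: {a}  B: {$,a}
pass 2:
  B→B A: FOLLOW(A) ⊇ FOLLOW(B) ⊇ {$,a}; new: +{$}
  S: {$}  A: {$,a}  B: {$,a}
pass 3: done
  S: {$}  A: {$,a}  B: {$,a}

FOLLOW(B) = ["$", "a"]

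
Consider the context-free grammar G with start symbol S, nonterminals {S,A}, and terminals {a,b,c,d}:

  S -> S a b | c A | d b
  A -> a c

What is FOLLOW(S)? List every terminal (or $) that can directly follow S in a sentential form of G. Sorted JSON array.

Compute FIRST by fixpoint:
round 1:
  A via A→a c: +{a}
  S via S→c A: +{c}
  S via S→d b: +{d}
  S: {c,d}  A: {a}
round 2: done
  S: {c,d}  A: {a}

FOLLOW iteration:
FOLLOW(S) := {$}
[1]
  S→S a b: FOLLOW(S) ⊇ FIRST(a) = {a}; new: +{a}
  S→c A: FOLLOW(A) ⊇ FOLLOW(S) ⊇ {$,a}; new: +{$,a}
  FOLLOW[S]={$,a}  FOLLOW[A]={$,a}
[2] (no change)
  FOLLOW[S]={$,a}  FOLLOW[A]={$,a}

FOLLOW(S) = ["$", "a"]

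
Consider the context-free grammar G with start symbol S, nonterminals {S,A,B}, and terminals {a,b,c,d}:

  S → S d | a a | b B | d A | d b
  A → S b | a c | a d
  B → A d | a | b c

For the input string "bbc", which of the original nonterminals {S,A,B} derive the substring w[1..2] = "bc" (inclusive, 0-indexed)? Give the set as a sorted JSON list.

CNF form of G:
  S -> S T3 | T0 B | T1 T1 | T3 A | T3 T0
  A -> S T0 | T1 T2 | T1 T3
  B -> A T3 | T0 T2 | a
  T0 -> b
  T1 -> a
  T2 -> c
  T3 -> d

CYK fill (cells [i..j] with 1 ≤ i ≤ j ≤ 2 only):
  cell(1,1) b: {T0}  orig:{}
  cell(2,2) c: {T2}  orig:{}
  cell(1,2) bc: {B}

Original NTs in T[1,2] deriving "bc": ["B"]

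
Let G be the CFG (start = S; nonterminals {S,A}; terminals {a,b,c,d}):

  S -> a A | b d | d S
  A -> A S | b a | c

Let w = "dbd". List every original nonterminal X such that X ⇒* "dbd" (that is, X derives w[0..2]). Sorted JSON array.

CNF form of G:
  S -> T0 T2 | T1 A | T2 S
  A -> A S | T0 T1 | c
  T0 -> b
  T1 -> a
  T2 -> d

Fill CYK table bottom-up, restricted to cells inside w[0..2]:
  [0..0]={T2}  "d"  orig:{}
  [1..1]={T0}  "b"  orig:{}
  [2..2]={T2}  "d"  orig:{}
  [0..1]=∅  "db"
  [1..2]={S}  "bd"
  [0..2]={S}  "dbd"

Original NTs in T[0,2] deriving "dbd": ["S"]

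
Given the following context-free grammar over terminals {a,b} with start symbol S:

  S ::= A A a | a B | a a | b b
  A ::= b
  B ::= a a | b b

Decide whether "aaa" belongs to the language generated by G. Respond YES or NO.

CNF form of G:
  S -> A X2 | T0 B | T0 T0 | T1 T1
  A -> b
  B -> T0 T0 | T1 T1
  T0 -> a
  T1 -> b
  X2 -> A T0

CYK fill:
  [0..0]={T0}  "a"  orig:{}
  [1..1]={T0}  "a"  orig:{}
  [2..2]={T0}  "a"  orig:{}
  [0..1]={B,S}  "aa"
  [1..2]={B,S}  "aa"
  [0..2]={S}  "aaa"

S ∈ T[0,2] ⇒ YES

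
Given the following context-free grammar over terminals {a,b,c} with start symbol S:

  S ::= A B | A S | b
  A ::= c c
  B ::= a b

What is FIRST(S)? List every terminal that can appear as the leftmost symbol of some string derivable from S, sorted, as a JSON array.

Compute FIRST by fixpoint:
round 1:
  A via A→c c: +{c}
  B via B→a b: +{a}
  S via S→A B: +{c}
  S via S→b: +{b}
  FIRST(S)={b,c}  FIRST(A)={c}  FIRST(B)={a}
round 2: (stable)
  FIRST(S)={b,c}  FIRST(A)={c}  FIRST(B)={a}

FIRST(S) = ["b", "c"]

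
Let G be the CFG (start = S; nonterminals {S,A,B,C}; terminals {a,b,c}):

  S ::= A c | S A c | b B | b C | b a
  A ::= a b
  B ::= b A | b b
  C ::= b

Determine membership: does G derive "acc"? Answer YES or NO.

Convert to CNF:
  S -> A T2 | S X3 | T1 B | T1 C | T1 T0
  A -> T0 T1
  B -> T1 A | T1 T1
  C -> b
  T0 -> a
  T1 -> b
  T2 -> c
  X3 -> A T2

Fill CYK table bottom-up:
  [0..0]={T0}  "a"  orig:{}
  [1..1]={T2}  "c"  orig:{}
  [2..2]={T2}  "c"  orig:{}
  [0..1]=∅  "ac"
  [1..2]=∅  "cc"
  [0..2]=∅  "acc"

S ∉ T[0,2] ⇒ NO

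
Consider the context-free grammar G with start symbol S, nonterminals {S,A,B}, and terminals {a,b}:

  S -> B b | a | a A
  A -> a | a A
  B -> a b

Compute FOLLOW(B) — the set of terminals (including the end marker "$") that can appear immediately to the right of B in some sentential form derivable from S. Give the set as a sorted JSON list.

FIRST iteration:
[1]
  A via A→a: +{a}
  B via B→a b: +{a}
  S via S→B b: +{a}
  FIRST(S)={a}  FIRST(A)={a}  FIRST(B)={a}
[2] done
  FIRST(S)={a}  FIRST(A)={a}  FIRST(B)={a}

FOLLOW iteration:
initialize: $ ∈ FOLLOW(S)
iter 1:
  S→B b: FOLLOW(B) ⊇ FIRST(b) = {b}; new: +{b}
  S→a A: FOLLOW(A) ⊇ FOLLOW(S) ⊇ {$}; new: +{$}
  S: {$}  A: {$}  B: {b}
iter 2: done
  S: {$}  A: {$}  B: {b}

FOLLOW(B) = ["b"]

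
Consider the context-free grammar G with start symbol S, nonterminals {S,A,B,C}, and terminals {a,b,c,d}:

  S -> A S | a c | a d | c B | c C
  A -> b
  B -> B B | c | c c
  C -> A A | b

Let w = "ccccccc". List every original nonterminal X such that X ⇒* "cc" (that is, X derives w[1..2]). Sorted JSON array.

CNF form of G:
  S -> A S | T0 B | T0 C | T1 T0 | T1 T2
  A -> b
  B -> B B | T0 T0 | c
  C -> A A | b
  T0 -> c
  T1 -> a
  T2 -> d

Fill CYK table bottom-up — only the sub-triangle for w[1..2]:
  cell(1,1) c: {B,T0}  orig:{B}
  cell(2,2) c: {B,T0}  orig:{B}
  cell(1,2) cc: {B,S}

Original NTs in T[1,2] deriving "cc": ["B", "S"]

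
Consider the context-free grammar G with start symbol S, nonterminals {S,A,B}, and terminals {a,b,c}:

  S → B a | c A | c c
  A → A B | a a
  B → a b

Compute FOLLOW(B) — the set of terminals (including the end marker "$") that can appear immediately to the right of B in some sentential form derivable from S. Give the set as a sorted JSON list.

Compute FIRST by fixpoint:
round 1:
  A via A→a a: +{a}
  B via B→a b: +{a}
  S via S→B a: +{a}
  S via S→c A: +{c}
  FIRST[S]={a,c}  FIRST[A]={a}  FIRST[B]={a}
round 2: (no change)
  FIRST[S]={a,c}  FIRST[A]={a}  FIRST[B]={a}

FOLLOW iteration:
FOLLOW(S) := {$}
iter 1:
  A→A B: FOLLOW(A) ⊇ FIRST(B) = {a}; new: +{a}
  A→A B: FOLLOW(B) ⊇ FOLLOW(A) ⊇ {a}; new: +{a}
  S→c A: FOLLOW(A) ⊇ FOLLOW(S) ⊇ {$}; new: +{$}
  S: {$}  A: {$,a}  B: {a}
iter 2:
  A→A B: FOLLOW(B) ⊇ FOLLOW(A) ⊇ {$,a}; new: +{$}
  S: {$}  A: {$,a}  B: {$,a}
iter 3: done
  S: {$}  A: {$,a}  B: {$,a}

FOLLOW(B) = ["$", "a"]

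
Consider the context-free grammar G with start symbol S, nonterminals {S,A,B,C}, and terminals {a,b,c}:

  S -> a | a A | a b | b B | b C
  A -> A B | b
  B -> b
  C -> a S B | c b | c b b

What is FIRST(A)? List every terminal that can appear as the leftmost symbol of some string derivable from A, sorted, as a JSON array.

FIRST sets, iterate to fixpoint:
[1]
  A via A→b: +{b}
  B via B→b: +{b}
  C via C→a S B: +{a}
  C via C→c b: +{c}
  S via S→a: +{a}
  S via S→b B: +{b}
  FIRST(S)={a,b}  FIRST(A)={b}  FIRST(B)={b}  FIRST(C)={a,c}
[2] done
  FIRST(S)={a,b}  FIRST(A)={b}  FIRST(B)={b}  FIRST(C)={a,c}

FIRST(A) = ["b"]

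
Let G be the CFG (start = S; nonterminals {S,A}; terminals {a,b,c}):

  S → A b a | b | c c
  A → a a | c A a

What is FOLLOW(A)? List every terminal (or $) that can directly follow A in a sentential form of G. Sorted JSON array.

FIRST sets, iterate to fixpoint:
pass 1:
  A via A→a a: +{a}
  A via A→c A a: +{c}
  S via S→A b a: +{a,c}
  S via S→b: +{b}
  FIRST[S]={a,b,c}  FIRST[A]={a,c}
pass 2: (no change)
  FIRST[S]={a,b,c}  FIRST[A]={a,c}

Compute FOLLOW by fixpoint:
FOLLOW(S) := {$}
round 1:
  A→c A a: FOLLOW(A) ⊇ FIRST(a) = {a}; new: +{a}
  S→A b a: FOLLOW(A) ⊇ FIRST(b) = {b}; new: +{b}
  FOLLOW(S)={$}  FOLLOW(A)={a,b}
round 2: — fixpoint
  FOLLOW(S)={$}  FOLLOW(A)={a,b}

FOLLOW(A) = ["a", "b"]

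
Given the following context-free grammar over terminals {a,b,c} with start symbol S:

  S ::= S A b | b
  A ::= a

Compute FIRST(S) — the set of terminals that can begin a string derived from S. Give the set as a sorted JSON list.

FIRST sets, iterate to fixpoint:
pass 1:
  A via A→a: +{a}
  S via S→b: +{b}
  FIRST[S]={b}  FIRST[A]={a}
pass 2: done
  FIRST[S]={b}  FIRST[A]={a}

FIRST(S) = ["b"]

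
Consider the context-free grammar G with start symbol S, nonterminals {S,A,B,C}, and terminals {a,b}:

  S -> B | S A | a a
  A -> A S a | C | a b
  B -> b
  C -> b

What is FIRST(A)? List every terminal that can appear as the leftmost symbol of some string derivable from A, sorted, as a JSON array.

FIRST sets, iterate to fixpoint:
round 1:
  A via A→a b: +{a}
  B via B→b: +{b}
  C via C→b: +{b}
  S via S→B: +{b}
  S via S→a a: +{a}
  FIRST(S)={a,b}  FIRST(A)={a}  FIRST(B)={b}  FIRST(C)={b}
round 2:
  A via A→C: +{b}
  FIRST(S)={a,b}  FIRST(A)={a,b}  FIRST(B)={b}  FIRST(C)={b}
round 3: (stable)
  FIRST(S)={a,b}  FIRST(A)={a,b}  FIRST(B)={b}  FIRST(C)={b}

FIRST(A) = ["a", "b"]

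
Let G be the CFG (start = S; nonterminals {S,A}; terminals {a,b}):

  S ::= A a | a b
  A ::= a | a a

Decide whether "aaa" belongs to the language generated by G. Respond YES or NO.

Convert to CNF:
  S -> A T0 | T0 T1
  A -> T0 T0 | a
  T0 -> a
  T1 -> b

Fill CYK table bottom-up:
  [0..0]={A,T0}  "a"  orig:{A}
  [1..1]={A,T0}  "a"  orig:{A}
  [2..2]={A,T0}  "a"  orig:{A}
  [0..1]={A,S}  "aa"
  [1..2]={A,S}  "aa"
  [0..2]={S}  "aaa"

S ∈ T[0,2] ⇒ YES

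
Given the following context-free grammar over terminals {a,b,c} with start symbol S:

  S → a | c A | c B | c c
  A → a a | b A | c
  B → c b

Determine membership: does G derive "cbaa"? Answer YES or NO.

Convert to CNF:
  S -> T2 A | T2 B | T2 T2 | a
  A -> T0 T0 | T1 A | c
  B -> T2 T1
  T0 -> a
  T1 -> b
  T2 -> c

CYK table (by increasing span):
  T[0,0] 'c' = {A,T2}  orig:{A}
  T[1,1] 'b' = {T1}  orig:{}
  T[2,2] 'a' = {S,T0}  orig:{S}
  T[3,3] 'a' = {S,T0}  orig:{S}
  T[0,1] 'cb' = {B}
  T[1,2] 'ba' = ∅
  T[2,3] 'aa' = {A}
  T[0,2] 'cba' = ∅
  T[1,3] 'baa' = {A}
  T[0,3] 'cbaa' = {S}

S ∈ T[0,3] ⇒ YES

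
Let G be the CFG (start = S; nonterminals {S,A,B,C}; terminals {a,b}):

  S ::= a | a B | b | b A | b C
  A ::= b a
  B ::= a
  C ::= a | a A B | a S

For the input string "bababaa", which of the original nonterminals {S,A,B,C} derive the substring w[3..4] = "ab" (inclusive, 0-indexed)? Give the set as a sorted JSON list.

CNF form of G:
  S -> T0 A | T0 C | T1 B | a | b
  A -> T0 T1
  B -> a
  C -> T1 S | T1 X2 | a
  T0 -> b
  T1 -> a
  X2 -> A B

CYK table (by increasing span), restricted to cells inside w[3..4]:
  cell(3,3) a: {B,C,S,T1}  orig:{B,C,S}
  cell(4,4) b: {S,T0}  orig:{S}
  cell(3,4) ab: {C}

Original NTs in T[3,4] deriving "ab": ["C"]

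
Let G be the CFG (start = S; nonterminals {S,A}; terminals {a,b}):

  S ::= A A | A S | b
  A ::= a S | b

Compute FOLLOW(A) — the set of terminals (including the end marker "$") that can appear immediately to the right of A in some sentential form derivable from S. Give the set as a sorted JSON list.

FIRST iteration:
round 1:
  A via A→a S: +{a}
  A via A→b: +{b}
  S via S→A A: +{a,b}
  FIRST(S)={a,b}  FIRST(A)={a,b}
round 2: (no change)
  FIRST(S)={a,b}  FIRST(A)={a,b}

Compute FOLLOW by fixpoint:
seed FOLLOW(S) with $
round 1:
  S→A A: FOLLOW(A) ⊇ FIRST(A) = {a,b}; new: +{a,b}
  S→A A: FOLLOW(A) ⊇ FOLLOW(S) ⊇ {$}; new: +{$}
  FOLLOW[S]={$}  FOLLOW[A]={$,a,b}
round 2:
  A→a S: FOLLOW(S) ⊇ FOLLOW(A) ⊇ {$,a,b}; new: +{a,b}
  FOLLOW[S]={$,a,b}  FOLLOW[A]={$,a,b}
round 3: (no change)
  FOLLOW[S]={$,a,b}  FOLLOW[A]={$,a,b}

FOLLOW(A) = ["$", "a", "b"]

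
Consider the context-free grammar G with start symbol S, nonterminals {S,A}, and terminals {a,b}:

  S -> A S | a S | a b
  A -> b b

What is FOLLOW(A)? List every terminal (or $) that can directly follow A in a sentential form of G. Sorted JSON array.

FIRST iteration:
round 1:
  A via A→b b: +{b}
  S via S→A S: +{b}
  S via S→a S: +{a}
  S: {a,b}  A: {b}
round 2: (stable)
  S: {a,b}  A: {b}

FOLLOW sets:
seed FOLLOW(S) with $
pass 1:
  S→A S: FOLLOW(A) ⊇ FIRST(S) = {a,b}; new: +{a,b}
  FOLLOW(S)={$}  FOLLOW(A)={a,b}
pass 2: — fixpoint
  FOLLOW(S)={$}  FOLLOW(A)={a,b}

FOLLOW(A) = ["a", "b"]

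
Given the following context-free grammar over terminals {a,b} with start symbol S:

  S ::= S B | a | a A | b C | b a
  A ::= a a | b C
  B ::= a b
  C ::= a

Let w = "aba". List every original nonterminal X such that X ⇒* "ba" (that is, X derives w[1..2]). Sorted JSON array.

CNF form of G:
  S -> S B | T0 A | T1 C | T1 T0 | a
  A -> T0 T0 | T1 C
  B -> T0 T1
  C -> a
  T0 -> a
  T1 -> b

CYK table (by increasing span) (cells [i..j] with 1 ≤ i ≤ j ≤ 2 only):
  cell(1,1) b: {T1}  orig:{}
  cell(2,2) a: {C,S,T0}  orig:{C,S}
  cell(1,2) ba: {A,S}

Original NTs in T[1,2] deriving "ba": ["A", "S"]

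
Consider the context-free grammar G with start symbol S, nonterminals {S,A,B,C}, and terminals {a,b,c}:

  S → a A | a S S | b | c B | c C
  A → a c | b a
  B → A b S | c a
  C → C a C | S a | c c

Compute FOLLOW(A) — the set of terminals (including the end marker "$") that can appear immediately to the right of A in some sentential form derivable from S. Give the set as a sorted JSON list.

FIRST iteration:
pass 1:
  A via A→a c: +{a}
  A via A→b a: +{b}
  B via B→A b S: +{a,b}
  B via B→c a: +{c}
  C via C→c c: +{c}
  S via S→a A: +{a}
  S via S→b: +{b}
  S via S→c B: +{c}
  S: {a,b,c}  A: {a,b}  B: {a,b,c}  C: {c}
pass 2:
  C via C→S a: +{a,b}
  S: {a,b,c}  A: {a,b}  B: {a,b,c}  C: {a,b,c}
pass 3: done
  S: {a,b,c}  A: {a,b}  B: {a,b,c}  C: {a,b,c}

FOLLOW iteration:
initialize: $ ∈ FOLLOW(S)
round 1:
  B→A b S: FOLLOW(A) ⊇ FIRST(b) = {b}; new: +{b}
  C→C a C: FOLLOW(C) ⊇ FIRST(a) = {a}; new: +{a}
  C→S a: FOLLOW(S) ⊇ FIRST(a) = {a}; new: +{a}
  S→a A: FOLLOW(A) ⊇ FOLLOW(S) ⊇ {$,a}; new: +{$,a}
  S→a S S: FOLLOW(S) ⊇ FIRST(S) = {a,b,c}; new: +{b,c}
  S→c B: FOLLOW(B) ⊇ FOLLOW(S) ⊇ {$,a,b,c}; new: +{$,a,b,c}
  S→c C: FOLLOW(C) ⊇ FOLLOW(S) ⊇ {$,a,b,c}; new: +{$,b,c}
  FOLLOW[S]={$,a,b,c}  FOLLOW[A]={$,a,b}  FOLLOW[B]={$,a,b,c}  FOLLOW[C]={$,a,b,c}
round 2:
  S→a A: FOLLOW(A) ⊇ FOLLOW(S) ⊇ {$,a,b,c}; new: +{c}
  FOLLOW[S]={$,a,b,c}  FOLLOW[A]={$,a,b,c}  FOLLOW[B]={$,a,b,c}  FOLLOW[C]={$,a,b,c}
round 3: (stable)
  FOLLOW[S]={$,a,b,c}  FOLLOW[A]={$,a,b,c}  FOLLOW[B]={$,a,b,c}  FOLLOW[C]={$,a,b,c}

FOLLOW(A) = ["$", "a", "b", "c"]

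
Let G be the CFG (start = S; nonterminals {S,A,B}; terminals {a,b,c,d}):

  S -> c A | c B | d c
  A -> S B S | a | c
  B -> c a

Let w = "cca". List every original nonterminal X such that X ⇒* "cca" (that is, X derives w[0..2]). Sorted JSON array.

Convert to CNF:
  S -> T0 A | T0 B | T2 T0
  A -> S X3 | a | c
  B -> T0 T1
  T0 -> c
  T1 -> a
  T2 -> d
  X3 -> B S

CYK fill — only the sub-triangle for w[0..2]:
  [0..0]={A,T0}  "c"  orig:{A}
  [1..1]={A,T0}  "c"  orig:{A}
  [2..2]={A,T1}  "a"  orig:{A}
  [0..1]={S}  "cc"
  [1..2]={B,S}  "ca"
  [0..2]={S}  "cca"

Original NTs in T[0,2] deriving "cca": ["S"]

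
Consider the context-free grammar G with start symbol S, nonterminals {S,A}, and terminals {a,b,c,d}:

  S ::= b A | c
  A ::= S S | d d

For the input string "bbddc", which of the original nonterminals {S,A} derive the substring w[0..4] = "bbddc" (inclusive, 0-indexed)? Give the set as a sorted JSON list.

CNF form of G:
  S -> T1 A | c
  A -> S S | T0 T0
  T0 -> d
  T1 -> b

CYK fill — only the sub-triangle for w[0..4]:
  T[0,0] 'b' = {T1}  orig:{}
  T[1,1] 'b' = {T1}  orig:{}
  T[2,2] 'd' = {T0}  orig:{}
  T[3,3] 'd' = {T0}  orig:{}
  T[4,4] 'c' = {S}
  T[0,1] 'bb' = ∅
  T[1,2] 'bd' = ∅
  T[2,3] 'dd' = {A}
  T[3,4] 'dc' = ∅
  T[0,2] 'bbd' = ∅
  T[1,3] 'bdd' = {S}
  T[2,4] 'ddc' = ∅
  T[0,3] 'bbdd' = ∅
  T[1,4] 'bddc' = {A}
  T[0,4] 'bbddc' = {S}

Original NTs in T[0,4] deriving "bbddc": ["S"]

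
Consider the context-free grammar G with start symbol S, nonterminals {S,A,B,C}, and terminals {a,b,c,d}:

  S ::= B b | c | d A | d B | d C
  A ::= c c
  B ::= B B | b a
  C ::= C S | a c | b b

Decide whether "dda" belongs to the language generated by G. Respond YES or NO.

CNF form of G:
  S -> B T1 | T3 A | T3 B | T3 C | c
  A -> T0 T0
  B -> B B | T1 T2
  C -> C S | T1 T1 | T2 T0
  T0 -> c
  T1 -> b
  T2 -> a
  T3 -> d

CYK fill:
  T[0,0] 'd' = {T3}  orig:{}
  T[1,1] 'd' = {T3}  orig:{}
  T[2,2] 'a' = {T2}  orig:{}
  T[0,1] 'dd' = ∅
  T[1,2] 'da' = ∅
  T[0,2] 'dda' = ∅

S ∉ T[0,2] ⇒ NO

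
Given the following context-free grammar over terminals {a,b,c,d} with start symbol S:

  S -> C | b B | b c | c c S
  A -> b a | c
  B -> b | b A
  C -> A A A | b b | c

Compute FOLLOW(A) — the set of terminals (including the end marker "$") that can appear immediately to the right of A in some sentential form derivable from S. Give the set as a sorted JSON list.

Compute FIRST by fixpoint:
[1]
  A via A→b a: +{b}
  A via A→c: +{c}
  B via B→b: +{b}
  C via C→A A A: +{b,c}
  S via S→C: +{b,c}
  FIRST(S)={b,c}  FIRST(A)={b,c}  FIRST(B)={b}  FIRST(C)={b,c}
[2] — fixpoint
  FIRST(S)={b,c}  FIRST(A)={b,c}  FIRST(B)={b}  FIRST(C)={b,c}

FOLLOW iteration:
FOLLOW(S) := {$}
round 1:
  C→A A A: FOLLOW(A) ⊇ FIRST(A) = {b,c}; new: +{b,c}
  S→C: FOLLOW(C) ⊇ FOLLOW(S) ⊇ {$}; new: +{$}
  S→b B: FOLLOW(B) ⊇ FOLLOW(S) ⊇ {$}; new: +{$}
  FOLLOW[S]={$}  FOLLOW[A]={b,c}  FOLLOW[B]={$}  FOLLOW[C]={$}
round 2:
  B→b A: FOLLOW(A) ⊇ FOLLOW(B) ⊇ {$}; new: +{$}
  FOLLOW[S]={$}  FOLLOW[A]={$,b,c}  FOLLOW[B]={$}  FOLLOW[C]={$}
round 3: (stable)
  FOLLOW[S]={$}  FOLLOW[A]={$,b,c}  FOLLOW[B]={$}  FOLLOW[C]={$}

FOLLOW(A) = ["$", "b", "c"]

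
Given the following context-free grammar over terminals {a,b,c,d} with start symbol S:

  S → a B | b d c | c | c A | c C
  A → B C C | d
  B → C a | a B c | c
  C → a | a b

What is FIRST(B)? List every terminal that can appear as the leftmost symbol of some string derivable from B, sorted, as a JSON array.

FIRST iteration:
[1]
  A via A→d: +{d}
  B via B→a B c: +{a}
  B via B→c: +{c}
  C via C→a: +{a}
  S via S→a B: +{a}
  S via S→b d c: +{b}
  S via S→c: +{c}
  FIRST[S]={a,b,c}  FIRST[A]={d}  FIRST[B]={a,c}  FIRST[C]={a}
[2]
  A via A→B C C: +{a,c}
  FIRST[S]={a,b,c}  FIRST[A]={a,c,d}  FIRST[B]={a,c}  FIRST[C]={a}
[3] — fixpoint
  FIRST[S]={a,b,c}  FIRST[A]={a,c,d}  FIRST[B]={a,c}  FIRST[C]={a}

FIRST(B) = ["a", "c"]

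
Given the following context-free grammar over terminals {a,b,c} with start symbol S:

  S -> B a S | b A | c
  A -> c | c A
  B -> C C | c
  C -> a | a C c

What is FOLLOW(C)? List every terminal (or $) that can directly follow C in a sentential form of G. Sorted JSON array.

Compute FIRST by fixpoint:
[1]
  A via A→c: +{c}
  B via B→c: +{c}
  C via C→a: +{a}
  S via S→B a S: +{c}
  S via S→b A: +{b}
  S: {b,c}  A: {c}  B: {c}  C: {a}
[2]
  B via B→C C: +{a}
  S via S→B a S: +{a}
  S: {a,b,c}  A: {c}  B: {a,c}  C: {a}
[3] (no change)
  S: {a,b,c}  A: {c}  B: {a,c}  C: {a}

Compute FOLLOW by fixpoint:
seed FOLLOW(S) with $
pass 1:
  B→C C: FOLLOW(C) ⊇ FIRST(C) = {a}; new: +{a}
  C→a C c: FOLLOW(C) ⊇ FIRST(c) = {c}; new: +{c}
  S→B a S: FOLLOW(B) ⊇ FIRST(a) = {a}; new: +{a}
  S→b A: FOLLOW(A) ⊇ FOLLOW(S) ⊇ {$}; new: +{$}
  S: {$}  A: {$}  B: {a}  C: {a,c}
pass 2: done
  S: {$}  A: {$}  B: {a}  C: {a,c}

FOLLOW(C) = ["a", "c"]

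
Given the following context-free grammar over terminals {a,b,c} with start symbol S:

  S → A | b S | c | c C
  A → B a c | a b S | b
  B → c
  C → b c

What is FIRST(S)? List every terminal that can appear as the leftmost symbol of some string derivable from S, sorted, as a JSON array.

FIRST sets, iterate to fixpoint:
pass 1:
  A via A→a b S: +{a}
  A via A→b: +{b}
  B via B→c: +{c}
  C via C→b c: +{b}
  S via S→A: +{a,b}
  S via S→c: +{c}
  FIRST[S]={a,b,c}  FIRST[A]={a,b}  FIRST[B]={c}  FIRST[C]={b}
pass 2:
  A via A→B a c: +{c}
  FIRST[S]={a,b,c}  FIRST[A]={a,b,c}  FIRST[B]={c}  FIRST[C]={b}
pass 3: (no change)
  FIRST[S]={a,b,c}  FIRST[A]={a,b,c}  FIRST[B]={c}  FIRST[C]={b}

FIRST(S) = ["a", "b", "c"]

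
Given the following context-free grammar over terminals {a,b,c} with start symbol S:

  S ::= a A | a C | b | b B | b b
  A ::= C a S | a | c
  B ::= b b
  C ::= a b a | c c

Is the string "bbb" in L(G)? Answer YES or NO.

Convert to CNF:
  S -> T0 A | T0 C | T1 B | T1 T1 | b
  A -> C X3 | a | c
  B -> T1 T1
  C -> T0 X4 | T2 T2
  T0 -> a
  T1 -> b
  T2 -> c
  X3 -> T0 S
  X4 -> T1 T0

Fill CYK table bottom-up:
  T[0,0] 'b' = {S,T1}  orig:{S}
  T[1,1] 'b' = {S,T1}  orig:{S}
  T[2,2] 'b' = {S,T1}  orig:{S}
  T[0,1] 'bb' = {B,S}
  T[1,2] 'bb' = {B,S}
  T[0,2] 'bbb' = {S}

S ∈ T[0,2] ⇒ YES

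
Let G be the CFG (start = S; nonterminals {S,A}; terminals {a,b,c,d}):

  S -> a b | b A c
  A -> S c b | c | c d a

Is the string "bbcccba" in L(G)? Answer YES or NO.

CNF form of G:
  S -> T1 X6 | T3 T1
  A -> S X4 | T0 X5 | c
  T0 -> c
  T1 -> b
  T2 -> d
  T3 -> a
  X4 -> T0 T1
  X5 -> T2 T3
  X6 -> A T0

CYK table (by increasing span):
  [0..0]={T1}  "b"  orig:{}
  [1..1]={T1}  "b"  orig:{}
  [2..2]={A,T0}  "c"  orig:{A}
  [3..3]={A,T0}  "c"  orig:{A}
  [4..4]={A,T0}  "c"  orig:{A}
  [5..5]={T1}  "b"  orig:{}
  [6..6]={T3}  "a"  orig:{}
  [0..1]=∅  "bb"
  [1..2]=∅  "bc"
  [2..3]={X6}  "cc"  orig:{}
  [3..4]={X6}  "cc"  orig:{}
  [4..5]={X4}  "cb"  orig:{}
  [5..6]=∅  "ba"
  [0..2]=∅  "bbc"
  [1..3]={S}  "bcc"
  [2..4]=∅  "ccc"
  [3..5]=∅  "ccb"
  [4..6]=∅  "cba"
  [0..3]=∅  "bbcc"
  [1..4]=∅  "bccc"
  [2..5]=∅  "cccb"
  [3..6]=∅  "ccba"
  [0..4]=∅  "bbccc"
  [1..5]={A}  "bcccb"
  [2..6]=∅  "cccba"
  [0..5]=∅  "bbcccb"
  [1..6]=∅  "bcccba"
  [0..6]=∅  "bbcccba"

S ∉ T[0,6] ⇒ NO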